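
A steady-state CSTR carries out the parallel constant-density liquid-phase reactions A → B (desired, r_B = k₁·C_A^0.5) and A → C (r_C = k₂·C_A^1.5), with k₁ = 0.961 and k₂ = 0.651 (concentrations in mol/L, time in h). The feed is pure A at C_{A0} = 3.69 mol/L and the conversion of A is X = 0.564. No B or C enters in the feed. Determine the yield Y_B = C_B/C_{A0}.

Exit C_A = C_{A0}(1−X) = 3.69×0.436 = 1.609 mol/L.
A CSTR operates uniformly at the exit composition, giving r_B = 1.219 and r_C = 1.328 (each k·C_A^n at C_A = 1.609).
Fraction of consumed A going to B: r_B/(r_B+r_C) = 0.4785.
C_B = 0.4785·C_{A0}·X = 0.4785×3.69×0.564 = 0.996 mol/L; Y_B = C_B/C_{A0} = 0.270.

0.270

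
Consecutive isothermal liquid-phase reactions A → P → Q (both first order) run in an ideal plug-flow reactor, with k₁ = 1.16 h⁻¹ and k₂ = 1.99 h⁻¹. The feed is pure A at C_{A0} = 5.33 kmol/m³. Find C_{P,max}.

1.46 kmol/m³

For a first-order series the maximum intermediate yield is C_{P,max}/C_{A0} = (k₁/k₂)^[k₂/(k₂−k₁)].
= (1.16/1.99)^(1.99/(1.99−1.16)) = (0.5829)^(2.398) = 0.2742.
C_{P,max} = 0.2742×5.33 = 1.46 kmol/m³.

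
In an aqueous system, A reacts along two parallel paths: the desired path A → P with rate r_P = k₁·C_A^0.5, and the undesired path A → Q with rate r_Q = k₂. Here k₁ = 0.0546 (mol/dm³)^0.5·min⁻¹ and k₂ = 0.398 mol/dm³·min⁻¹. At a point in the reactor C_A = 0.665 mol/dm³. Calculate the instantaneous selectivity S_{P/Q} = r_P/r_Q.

0.112

S_{P/Q} = r_P/r_Q = (k₁·C_A^0.5)/(k₂) = (k₁/k₂)·C_A^0.5.
= (0.0546×0.6650^0.5) / (0.398) = 0.04452/0.3980 = 0.112.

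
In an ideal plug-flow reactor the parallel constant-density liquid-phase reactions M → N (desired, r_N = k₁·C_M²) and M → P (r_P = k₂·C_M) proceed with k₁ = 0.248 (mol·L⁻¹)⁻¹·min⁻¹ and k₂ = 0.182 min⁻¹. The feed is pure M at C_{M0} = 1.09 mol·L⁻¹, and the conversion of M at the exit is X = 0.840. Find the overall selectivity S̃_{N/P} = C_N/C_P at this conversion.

C_M = C_{M0}(1−X) = 0.1744 mol·L⁻¹.
Along a PFR/batch, dC_P/dC_M = −r_P/(r_N+r_P) = −k₂/(k₂+k₁·C_M).
Integrating from C_{M0} to C_M: C_P = (0.182/0.248)·ln[(0.182+0.248·1.09)/(0.182+0.248·0.174)] = 0.7339·ln(0.4523/0.2253) = 0.5116 mol·L⁻¹.
Then C_N = (C_{M0}−C_M) − C_P = 0.9156 − 0.5116 = 0.4040 mol·L⁻¹.
S̃_{N/P} = C_N/C_P = 0.4040/0.5116 = 0.790.

0.790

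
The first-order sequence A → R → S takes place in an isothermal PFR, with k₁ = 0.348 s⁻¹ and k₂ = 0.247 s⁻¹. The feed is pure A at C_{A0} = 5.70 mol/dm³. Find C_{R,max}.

2.46 mol/dm³

At the optimum, C_{R,max}/C_{A0} = (k₁/k₂)^[k₂/(k₂−k₁)].
= (0.348/0.247)^(0.247/(0.247−0.348)) = (1.409)^(-2.446) = 0.4324.
C_{R,max} = 0.4324×5.70 = 2.46 mol/dm³.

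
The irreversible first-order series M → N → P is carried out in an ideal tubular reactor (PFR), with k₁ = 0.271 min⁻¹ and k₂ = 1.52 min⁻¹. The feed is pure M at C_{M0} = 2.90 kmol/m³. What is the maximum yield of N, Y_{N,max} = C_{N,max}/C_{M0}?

0.123

Evaluating C_N at τ_opt = ln(k₂/k₁)/(k₂−k₁) gives C_{N,max}/C_{M0} = (k₁/k₂)^[k₂/(k₂−k₁)].
= (0.271/1.52)^(1.52/(1.52−0.271)) = (0.1783)^(1.217) = 0.1226.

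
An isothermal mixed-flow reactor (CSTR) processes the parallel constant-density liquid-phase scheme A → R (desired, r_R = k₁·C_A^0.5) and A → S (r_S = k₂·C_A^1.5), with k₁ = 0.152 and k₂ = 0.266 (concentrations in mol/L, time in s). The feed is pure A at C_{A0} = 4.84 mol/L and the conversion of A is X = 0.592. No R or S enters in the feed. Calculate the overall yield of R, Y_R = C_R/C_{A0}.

Exit C_A = C_{A0}(1−X) = 4.84×0.408 = 1.975 mol/L.
A CSTR operates uniformly at the exit composition, giving r_R = 0.2136 and r_S = 0.7381 (each k·C_A^n at C_A = 1.975).
Fraction of consumed A going to R: r_R/(r_R+r_S) = 0.2244.
C_R = 0.2244·C_{A0}·X = 0.2244×4.84×0.592 = 0.643 mol/L; Y_R = C_R/C_{A0} = 0.133.

0.133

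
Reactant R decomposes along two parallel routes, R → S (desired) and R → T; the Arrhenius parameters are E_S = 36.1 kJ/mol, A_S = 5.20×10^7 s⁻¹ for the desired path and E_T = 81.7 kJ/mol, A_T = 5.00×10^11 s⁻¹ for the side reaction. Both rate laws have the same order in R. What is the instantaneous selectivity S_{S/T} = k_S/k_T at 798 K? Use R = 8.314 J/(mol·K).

0.100

With equal orders, S_{S/T} = k_S/k_T = (A_S/A_T)·exp[(E_T−E_S)/(RT)].
(E_T−E_S)/(RT) = (81.7−36.1)×10³/(8.314×798) = 45600/6635 = 6.873.
k_S/k_T = (5.20×10^7/5.00×10^11)·exp(6.873) = 1.040×10^-4 × 965.9 = 0.100.
Since E_S < E_T, lowering the temperature improves selectivity toward S.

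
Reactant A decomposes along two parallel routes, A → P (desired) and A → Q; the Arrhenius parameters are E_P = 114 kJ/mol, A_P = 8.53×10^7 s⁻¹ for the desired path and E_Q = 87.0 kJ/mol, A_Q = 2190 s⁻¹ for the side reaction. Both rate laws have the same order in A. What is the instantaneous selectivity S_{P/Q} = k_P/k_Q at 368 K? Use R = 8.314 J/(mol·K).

With equal orders, S_{P/Q} = k_P/k_Q = (A_P/A_Q)·exp[(E_Q−E_P)/(RT)].
(E_Q−E_P)/(RT) = (87.0−114)×10³/(8.314×368) = -27000/3060 = -8.825.
k_P/k_Q = (8.53×10^7/2190)·exp(-8.825) = 38950 × 1.470×10^-4 = 5.73.
Since E_P > E_Q, raising the temperature improves selectivity toward P.

5.73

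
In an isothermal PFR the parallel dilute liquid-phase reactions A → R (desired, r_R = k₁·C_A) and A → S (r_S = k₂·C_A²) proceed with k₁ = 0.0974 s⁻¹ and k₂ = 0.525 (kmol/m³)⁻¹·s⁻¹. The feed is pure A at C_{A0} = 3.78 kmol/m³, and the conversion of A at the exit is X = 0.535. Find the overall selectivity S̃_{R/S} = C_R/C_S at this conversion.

C_A = C_{A0}(1−X) = 1.758 kmol/m³.
Along a PFR/batch, dC_R/dC_A = −r_R/(r_R+r_S) = −k₁/(k₁+k₂·C_A).
Integrating from C_{A0} to C_A: C_R = (0.0974/0.525)·ln[(0.0974+0.525·3.78)/(0.0974+0.525·1.76)] = 0.1855·ln(2.082/1.020) = 0.1323 kmol/m³.
C_S = (C_{A0}−C_A)−C_R = 1.890 kmol/m³; S̃_{R/S} = 0.1323/1.890 = 0.0700.

0.0700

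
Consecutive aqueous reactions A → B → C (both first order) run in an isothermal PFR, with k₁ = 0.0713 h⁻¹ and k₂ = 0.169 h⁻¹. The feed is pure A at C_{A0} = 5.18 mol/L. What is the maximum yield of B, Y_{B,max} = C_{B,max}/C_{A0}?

0.225

At the optimum, C_{B,max}/C_{A0} = (k₁/k₂)^[k₂/(k₂−k₁)].
= (0.0713/0.169)^(0.169/(0.169−0.0713)) = (0.4219)^(1.730) = 0.2247.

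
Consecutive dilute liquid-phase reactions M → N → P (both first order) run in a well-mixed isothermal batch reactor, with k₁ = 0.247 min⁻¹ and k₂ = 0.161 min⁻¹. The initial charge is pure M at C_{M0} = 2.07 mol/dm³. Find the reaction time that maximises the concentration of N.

4.98 min

For first-order series the maximum of C_N occurs at t_opt = ln(k₂/k₁)/(k₂−k₁).
= ln(0.161/0.247)/(0.161−0.247) = ln(0.6518)/-0.08600 = -0.4280/-0.08600 = 4.98 min.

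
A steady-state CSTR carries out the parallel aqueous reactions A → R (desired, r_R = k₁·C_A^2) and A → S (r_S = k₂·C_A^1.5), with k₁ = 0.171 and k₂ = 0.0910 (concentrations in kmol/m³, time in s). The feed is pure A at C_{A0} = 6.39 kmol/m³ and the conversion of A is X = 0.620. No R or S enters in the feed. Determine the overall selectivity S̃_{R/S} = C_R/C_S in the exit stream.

Exit C_A = C_{A0}(1−X) = 6.39×0.380 = 2.428 kmol/m³.
In a CSTR the entire volume is at exit conditions, so r_R = 0.171×2.428^2 = 1.008 and r_S = 0.0910×2.428^1.5 = 0.3443.
Overall selectivity = C_R/C_S = r_Rτ/(r_Sτ) = r_R/r_S = 2.93.

2.93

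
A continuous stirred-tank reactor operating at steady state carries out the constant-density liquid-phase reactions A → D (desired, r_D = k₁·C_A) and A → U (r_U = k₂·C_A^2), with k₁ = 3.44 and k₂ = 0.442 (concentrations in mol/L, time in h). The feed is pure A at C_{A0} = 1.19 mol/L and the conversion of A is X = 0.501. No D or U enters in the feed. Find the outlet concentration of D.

0.554 mol/L

Exit C_A = C_{A0}(1−X) = 1.19×0.499 = 0.5938 mol/L.
A CSTR operates uniformly at the exit composition, giving r_D = 2.043 and r_U = 0.1559 (each k·C_A^n at C_A = 0.5938).
Fraction of consumed A going to D: r_D/(r_D+r_U) = 0.9291.
C_D = 0.9291·C_{A0}·X = 0.9291×1.19×0.501 = 0.554 mol/L.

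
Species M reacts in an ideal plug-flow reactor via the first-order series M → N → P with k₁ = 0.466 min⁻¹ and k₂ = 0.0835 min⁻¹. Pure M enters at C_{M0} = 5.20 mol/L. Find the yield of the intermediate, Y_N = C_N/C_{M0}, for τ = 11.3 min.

0.468

Solving the coupled first-order balances gives C_N(τ) = [k₁/(k₂−k₁)]·C_{M0}·(e^(−k₁τ) − e^(−k₂τ)).
e^(−k₁τ) = e^(−0.466×11.3) = e^(−5.266) = 0.005165; e^(−k₂τ) = e^(−0.9436) = 0.3892.
C_N = 0.466×5.20/(0.0835−0.466) × (0.005165−0.3892) = (-6.335)×(-0.3841) = 2.433 mol/L.
Y_N = C_N/C_{M0} = 2.433/5.20 = 0.468.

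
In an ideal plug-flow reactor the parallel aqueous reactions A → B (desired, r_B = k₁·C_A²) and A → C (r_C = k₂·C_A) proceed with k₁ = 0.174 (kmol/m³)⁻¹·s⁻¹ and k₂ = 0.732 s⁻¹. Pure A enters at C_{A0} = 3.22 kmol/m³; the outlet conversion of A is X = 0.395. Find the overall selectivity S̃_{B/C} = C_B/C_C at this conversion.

C_A = C_{A0}(1−X) = 1.948 kmol/m³.
Along a PFR/batch, dC_C/dC_A = −r_C/(r_B+r_C) = −k₂/(k₂+k₁·C_A).
Integrating from C_{A0} to C_A: C_C = (0.732/0.174)·ln[(0.732+0.174·3.22)/(0.732+0.174·1.95)] = 4.207·ln(1.292/1.071) = 0.7902 kmol/m³.
Then C_B = (C_{A0}−C_A) − C_C = 1.272 − 0.7902 = 0.4817 kmol/m³.
S̃_{B/C} = C_B/C_C = 0.4817/0.7902 = 0.610.

0.610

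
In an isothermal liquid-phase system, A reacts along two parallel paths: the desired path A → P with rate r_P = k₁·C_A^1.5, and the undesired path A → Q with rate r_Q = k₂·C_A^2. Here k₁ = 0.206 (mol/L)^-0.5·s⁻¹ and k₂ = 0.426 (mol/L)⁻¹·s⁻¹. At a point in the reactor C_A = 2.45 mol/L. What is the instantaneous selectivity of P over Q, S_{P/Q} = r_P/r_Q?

0.309

S_{P/Q} = r_P/r_Q = (k₁·C_A^1.5)/(k₂·C_A^2) = (k₁/k₂)·C_A^-0.5.
= (0.206×2.450^1.5) / (0.426×2.450^2) = 0.7900/2.557 = 0.309.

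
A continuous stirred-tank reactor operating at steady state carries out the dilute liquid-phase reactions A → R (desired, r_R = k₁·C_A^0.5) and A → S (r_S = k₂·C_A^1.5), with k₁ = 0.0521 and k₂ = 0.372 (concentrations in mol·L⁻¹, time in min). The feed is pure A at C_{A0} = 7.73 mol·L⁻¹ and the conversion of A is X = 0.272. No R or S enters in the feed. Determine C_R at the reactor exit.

Exit C_A = C_{A0}(1−X) = 7.73×0.728 = 5.627 mol·L⁻¹.
In a CSTR the entire volume is at exit conditions, so r_R = 0.0521×5.627^0.5 = 0.1236 and r_S = 0.372×5.627^1.5 = 4.966.
Fraction of consumed A going to R: r_R/(r_R+r_S) = 0.02428.
C_R = 0.02428·C_{A0}·X = 0.02428×7.73×0.272 = 0.0511 mol·L⁻¹.

0.0511 mol·L⁻¹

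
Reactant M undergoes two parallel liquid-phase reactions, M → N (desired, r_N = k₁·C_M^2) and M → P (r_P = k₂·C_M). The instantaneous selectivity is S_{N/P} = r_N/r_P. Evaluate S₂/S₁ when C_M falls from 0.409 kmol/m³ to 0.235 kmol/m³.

0.575

S_{N/P} = (k₁/k₂)·C_M, so S₂/S₁ = (C_{M,2}/C_{M,1}).
= 0.235/0.409 = 0.575.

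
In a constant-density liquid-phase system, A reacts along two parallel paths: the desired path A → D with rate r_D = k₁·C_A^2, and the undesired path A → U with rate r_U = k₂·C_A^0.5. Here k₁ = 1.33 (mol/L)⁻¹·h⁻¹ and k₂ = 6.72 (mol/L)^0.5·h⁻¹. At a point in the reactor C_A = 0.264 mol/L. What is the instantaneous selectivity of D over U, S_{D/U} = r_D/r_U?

0.0268

S_{D/U} = r_D/r_U = (k₁·C_A^2)/(k₂·C_A^0.5) = (k₁/k₂)·C_A^1.5.
= (1.33×0.2640^2) / (6.72×0.2640^0.5) = 0.09270/3.453 = 0.0268.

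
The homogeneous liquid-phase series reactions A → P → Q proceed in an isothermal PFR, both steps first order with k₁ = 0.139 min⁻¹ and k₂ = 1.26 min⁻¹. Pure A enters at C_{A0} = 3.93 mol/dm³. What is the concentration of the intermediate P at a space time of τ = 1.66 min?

0.327 mol/dm³

The intermediate concentration in a first-order A→B→C sequence is C_P = k₁C_{A0}(e^(−k₁τ) − e^(−k₂τ))/(k₂−k₁).
e^(−k₁τ) = e^(−0.139×1.66) = e^(−0.2307) = 0.7939; e^(−k₂τ) = e^(−2.092) = 0.1235.
C_P = 0.139×3.93/(1.26−0.139) × (0.7939−0.1235) = 0.4873×0.6705 = 0.3267 mol/dm³.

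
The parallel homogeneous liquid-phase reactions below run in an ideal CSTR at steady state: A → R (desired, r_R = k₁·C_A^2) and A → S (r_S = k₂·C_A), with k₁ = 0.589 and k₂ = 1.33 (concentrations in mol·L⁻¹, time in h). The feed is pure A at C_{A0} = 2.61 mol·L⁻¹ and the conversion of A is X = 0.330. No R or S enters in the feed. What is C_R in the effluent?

0.376 mol·L⁻¹

Exit C_A = C_{A0}(1−X) = 2.61×0.670 = 1.749 mol·L⁻¹.
In a CSTR the entire volume is at exit conditions, so r_R = 0.589×1.749^2 = 1.801 and r_S = 1.33×1.749 = 2.326.
Fraction of consumed A going to R: r_R/(r_R+r_S) = 0.4364.
C_R = 0.4364·C_{A0}·X = 0.4364×2.61×0.330 = 0.376 mol·L⁻¹.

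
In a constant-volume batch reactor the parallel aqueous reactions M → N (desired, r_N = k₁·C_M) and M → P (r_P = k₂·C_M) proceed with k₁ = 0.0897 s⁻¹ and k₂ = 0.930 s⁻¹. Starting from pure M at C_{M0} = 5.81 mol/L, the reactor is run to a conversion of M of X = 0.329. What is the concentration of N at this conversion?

C_M = C_{M0}(1−X) = 3.899 mol/L.
Both paths are first order in M, so the instantaneous fraction to N is constant: dC_N/d(−C_M) = k₁/(k₁+k₂) = 0.08797.
C_N = 0.08797·(C_{M0}−C_M) = 0.08797×1.911 = 0.168 mol/L.

0.168 mol/L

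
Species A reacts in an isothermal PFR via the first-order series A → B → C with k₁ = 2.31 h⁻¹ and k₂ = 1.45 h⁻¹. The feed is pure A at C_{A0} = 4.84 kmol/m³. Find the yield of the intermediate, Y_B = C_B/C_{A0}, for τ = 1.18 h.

Solving the coupled first-order balances gives C_B(τ) = [k₁/(k₂−k₁)]·C_{A0}·(e^(−k₁τ) − e^(−k₂τ)).
e^(−k₁τ) = e^(−2.31×1.18) = e^(−2.726) = 0.06549; e^(−k₂τ) = e^(−1.711) = 0.1807.
C_B = 2.31×4.84/(1.45−2.31) × (0.06549−0.1807) = (-13.00)×(-0.1152) = 1.498 kmol/m³.
Y_B = C_B/C_{A0} = 1.498/4.84 = 0.309.

0.309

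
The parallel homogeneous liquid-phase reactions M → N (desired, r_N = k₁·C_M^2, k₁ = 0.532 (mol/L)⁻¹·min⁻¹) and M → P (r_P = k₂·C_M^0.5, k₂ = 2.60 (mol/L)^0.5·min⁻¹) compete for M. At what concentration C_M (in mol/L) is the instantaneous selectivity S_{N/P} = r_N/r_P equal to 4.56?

S_{N/P} = (k₁/k₂)·C_M^1.5 ⇒ C_M = (S·k₂/k₁)^(1/1.5).
= (4.56×2.60/0.532)^(0.6667) = (22.29)^(0.6667) = 7.92 mol/L.

7.92 mol/L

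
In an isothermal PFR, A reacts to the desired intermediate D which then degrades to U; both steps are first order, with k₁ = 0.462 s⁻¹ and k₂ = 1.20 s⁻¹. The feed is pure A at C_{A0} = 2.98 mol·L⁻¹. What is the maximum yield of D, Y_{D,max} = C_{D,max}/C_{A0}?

0.212

Evaluating C_D at τ_opt = ln(k₂/k₁)/(k₂−k₁) gives C_{D,max}/C_{A0} = (k₁/k₂)^[k₂/(k₂−k₁)].
= (0.462/1.20)^(1.20/(1.20−0.462)) = (0.3850)^(1.626) = 0.2118.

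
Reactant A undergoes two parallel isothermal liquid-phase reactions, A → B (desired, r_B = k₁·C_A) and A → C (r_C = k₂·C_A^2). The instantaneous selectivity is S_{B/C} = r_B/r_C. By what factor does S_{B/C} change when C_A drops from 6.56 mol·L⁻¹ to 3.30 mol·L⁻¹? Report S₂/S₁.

S_{B/C} = (k₁/k₂)·C_A⁻¹, so S₂/S₁ = (C_{A,2}/C_{A,1})⁻¹.
= 6.56/3.30 = 1.99.
Selectivity toward B rises as C_A falls — low-concentration operation is favoured.

1.99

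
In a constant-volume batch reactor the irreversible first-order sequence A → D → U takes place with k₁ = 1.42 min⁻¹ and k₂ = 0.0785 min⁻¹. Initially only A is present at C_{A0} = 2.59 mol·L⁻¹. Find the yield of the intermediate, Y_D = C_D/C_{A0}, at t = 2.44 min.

Solving the coupled first-order balances gives C_D(t) = [k₁/(k₂−k₁)]·C_{A0}·(e^(−k₁t) − e^(−k₂t)).
e^(−k₁t) = e^(−1.42×2.44) = e^(−3.465) = 0.03128; e^(−k₂t) = e^(−0.1915) = 0.8257.
C_D = 1.42×2.59/(0.0785−1.42) × (0.03128−0.8257) = (-2.742)×(-0.7944) = 2.178 mol·L⁻¹.
Y_D = C_D/C_{A0} = 2.178/2.59 = 0.841.

0.841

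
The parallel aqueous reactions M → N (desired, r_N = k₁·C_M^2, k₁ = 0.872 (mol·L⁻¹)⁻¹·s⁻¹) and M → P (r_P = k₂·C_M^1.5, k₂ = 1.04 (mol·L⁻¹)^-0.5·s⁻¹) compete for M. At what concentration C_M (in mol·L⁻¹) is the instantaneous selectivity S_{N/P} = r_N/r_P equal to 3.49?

17.3 mol·L⁻¹

S_{N/P} = (k₁/k₂)·C_M^0.5 ⇒ C_M = (S·k₂/k₁)^(2).
= (3.49×1.04/0.872)^(2) = (4.162)^(2) = 17.3 mol·L⁻¹.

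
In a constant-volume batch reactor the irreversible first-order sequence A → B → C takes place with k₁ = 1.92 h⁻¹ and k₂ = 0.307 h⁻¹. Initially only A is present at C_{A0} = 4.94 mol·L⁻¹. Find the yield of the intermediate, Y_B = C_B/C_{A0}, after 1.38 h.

Solving the coupled first-order balances gives C_B(t) = [k₁/(k₂−k₁)]·C_{A0}·(e^(−k₁t) − e^(−k₂t)).
e^(−k₁t) = e^(−1.92×1.38) = e^(−2.650) = 0.07068; e^(−k₂t) = e^(−0.4237) = 0.6546.
C_B = 1.92×4.94/(0.307−1.92) × (0.07068−0.6546) = (-5.880)×(-0.5840) = 3.434 mol·L⁻¹.
Y_B = C_B/C_{A0} = 3.434/4.94 = 0.695.

0.695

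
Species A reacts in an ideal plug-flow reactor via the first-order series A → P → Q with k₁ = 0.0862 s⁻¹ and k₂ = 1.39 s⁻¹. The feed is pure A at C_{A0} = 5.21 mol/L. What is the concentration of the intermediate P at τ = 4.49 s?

0.233 mol/L

The intermediate concentration in a first-order A→B→C sequence is C_P = k₁C_{A0}(e^(−k₁τ) − e^(−k₂τ))/(k₂−k₁).
e^(−k₁τ) = e^(−0.0862×4.49) = e^(−0.3870) = 0.6791; e^(−k₂τ) = e^(−6.241) = 0.001948.
C_P = 0.0862×5.21/(1.39−0.0862) × (0.6791−0.001948) = 0.3445×0.6771 = 0.2332 mol/L.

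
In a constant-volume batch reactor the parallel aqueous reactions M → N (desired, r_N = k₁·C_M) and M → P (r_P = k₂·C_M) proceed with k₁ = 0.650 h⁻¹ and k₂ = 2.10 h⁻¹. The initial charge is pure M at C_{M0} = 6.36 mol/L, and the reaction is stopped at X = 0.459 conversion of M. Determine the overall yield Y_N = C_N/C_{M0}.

C_M = C_{M0}(1−X) = 3.441 mol/L.
Both paths are first order in M, so the instantaneous fraction to N is constant: dC_N/d(−C_M) = k₁/(k₁+k₂) = 0.2364.
C_N = 0.2364·(C_{M0}−C_M) = 0.2364×2.919 = 0.690 mol/L.
Y_N = C_N/C_{M0} = 0.6900/6.36 = 0.108.

0.108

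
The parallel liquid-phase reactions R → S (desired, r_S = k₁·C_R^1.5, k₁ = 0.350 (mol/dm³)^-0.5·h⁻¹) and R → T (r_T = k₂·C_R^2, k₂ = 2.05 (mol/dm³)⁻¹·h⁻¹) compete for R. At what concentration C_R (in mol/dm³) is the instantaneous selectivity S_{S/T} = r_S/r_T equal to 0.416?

S_{S/T} = (k₁/k₂)·C_R^-0.5 ⇒ C_R = (S·k₂/k₁)^(-2).
= (0.416×2.05/0.350)^(-2) = (2.437)^(-2) = 0.168 mol/dm³.

0.168 mol/dm³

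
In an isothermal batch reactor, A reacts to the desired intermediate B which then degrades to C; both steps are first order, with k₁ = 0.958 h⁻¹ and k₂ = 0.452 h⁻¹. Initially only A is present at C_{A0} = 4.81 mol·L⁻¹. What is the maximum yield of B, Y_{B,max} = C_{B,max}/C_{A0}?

At the optimum, C_{B,max}/C_{A0} = (k₁/k₂)^[k₂/(k₂−k₁)].
= (0.958/0.452)^(0.452/(0.452−0.958)) = (2.119)^(-0.8933) = 0.5112.

0.511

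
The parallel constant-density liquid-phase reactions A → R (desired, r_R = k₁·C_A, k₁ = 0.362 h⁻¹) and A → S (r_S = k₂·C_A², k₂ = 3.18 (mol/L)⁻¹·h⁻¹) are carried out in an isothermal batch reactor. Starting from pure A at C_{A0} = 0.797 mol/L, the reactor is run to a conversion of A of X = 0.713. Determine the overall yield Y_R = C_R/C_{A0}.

0.140

C_A = C_{A0}(1−X) = 0.2287 mol/L.
Along a PFR/batch, dC_R/dC_A = −r_R/(r_R+r_S) = −k₁/(k₁+k₂·C_A).
Integrating from C_{A0} to C_A: C_R = (0.362/3.18)·ln[(0.362+3.18·0.797)/(0.362+3.18·0.229)] = 0.1138·ln(2.896/1.089) = 0.1113 mol/L.
Y_R = C_R/C_{A0} = 0.1113/0.797 = 0.140.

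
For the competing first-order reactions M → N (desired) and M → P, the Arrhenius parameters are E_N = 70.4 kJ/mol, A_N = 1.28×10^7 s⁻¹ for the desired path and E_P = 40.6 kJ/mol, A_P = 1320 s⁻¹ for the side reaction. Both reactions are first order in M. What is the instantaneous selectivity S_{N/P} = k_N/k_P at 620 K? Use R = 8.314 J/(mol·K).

29.9

k_N/k_P = (A_N/A_P)·exp[−(E_N−E_P)/(RT)] = (A_N/A_P)·exp[(E_P−E_N)/(RT)].
(E_P−E_N)/(RT) = (40.6−70.4)×10³/(8.314×620) = -29800/5155 = -5.781.
k_N/k_P = (1.28×10^7/1320)·exp(-5.781) = 9697 × 0.003085 = 29.9.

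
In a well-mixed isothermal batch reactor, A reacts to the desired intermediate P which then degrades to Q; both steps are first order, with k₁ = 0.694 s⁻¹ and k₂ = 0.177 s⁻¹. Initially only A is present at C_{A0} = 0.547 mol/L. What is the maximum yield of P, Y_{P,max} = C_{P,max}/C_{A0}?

Evaluating C_P at t_opt = ln(k₂/k₁)/(k₂−k₁) gives C_{P,max}/C_{A0} = (k₁/k₂)^[k₂/(k₂−k₁)].
= (0.694/0.177)^(0.177/(0.177−0.694)) = (3.921)^(-0.3424) = 0.6264.

0.626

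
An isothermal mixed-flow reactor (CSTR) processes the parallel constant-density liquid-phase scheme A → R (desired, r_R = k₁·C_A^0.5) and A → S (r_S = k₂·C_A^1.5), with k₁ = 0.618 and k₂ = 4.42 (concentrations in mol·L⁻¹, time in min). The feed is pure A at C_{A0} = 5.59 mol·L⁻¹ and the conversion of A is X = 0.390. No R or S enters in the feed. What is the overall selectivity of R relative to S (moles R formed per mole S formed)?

0.0410

Exit C_A = C_{A0}(1−X) = 5.59×0.610 = 3.410 mol·L⁻¹.
In a CSTR the entire volume is at exit conditions, so r_R = 0.618×3.410^0.5 = 1.141 and r_S = 4.42×3.410^1.5 = 27.83.
Overall selectivity = C_R/C_S = r_Rτ/(r_Sτ) = r_R/r_S = 0.0410.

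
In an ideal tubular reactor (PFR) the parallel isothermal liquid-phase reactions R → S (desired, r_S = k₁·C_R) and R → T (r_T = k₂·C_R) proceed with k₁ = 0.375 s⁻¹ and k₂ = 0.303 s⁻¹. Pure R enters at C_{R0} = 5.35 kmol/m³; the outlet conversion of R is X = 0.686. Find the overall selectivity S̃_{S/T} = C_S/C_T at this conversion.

C_R = C_{R0}(1−X) = 1.680 kmol/m³.
Both paths are first order in R, so the instantaneous fraction to S is constant: dC_S/d(−C_R) = k₁/(k₁+k₂) = 0.5531.
C_S = 0.5531·(C_{R0}−C_R) = 0.5531×3.670 = 2.03 kmol/m³.
C_T = (C_{R0}−C_R)−C_S = 1.640 kmol/m³; S̃_{S/T} = 2.030/1.640 = 1.24.

1.24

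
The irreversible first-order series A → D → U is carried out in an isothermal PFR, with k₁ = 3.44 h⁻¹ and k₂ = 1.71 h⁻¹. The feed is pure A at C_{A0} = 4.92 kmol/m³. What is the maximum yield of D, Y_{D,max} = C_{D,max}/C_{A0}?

0.501

Evaluating C_D at τ_opt = ln(k₂/k₁)/(k₂−k₁) gives C_{D,max}/C_{A0} = (k₁/k₂)^[k₂/(k₂−k₁)].
= (3.44/1.71)^(1.71/(1.71−3.44)) = (2.012)^(-0.9884) = 0.5011.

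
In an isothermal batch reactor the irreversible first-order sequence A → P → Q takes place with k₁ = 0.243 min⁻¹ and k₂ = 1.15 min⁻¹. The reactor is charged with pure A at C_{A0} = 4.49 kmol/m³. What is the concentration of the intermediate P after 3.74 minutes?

For first-order series with pure A initially, C_P(t) = k₁C_{A0}/(k₂−k₁)·(e^(−k₁t) − e^(−k₂t)).
e^(−k₁t) = e^(−0.243×3.74) = e^(−0.9088) = 0.4030; e^(−k₂t) = e^(−4.301) = 0.01355.
C_P = 0.243×4.49/(1.15−0.243) × (0.4030−0.01355) = 1.203×0.3894 = 0.4685 kmol/m³.

0.468 kmol/m³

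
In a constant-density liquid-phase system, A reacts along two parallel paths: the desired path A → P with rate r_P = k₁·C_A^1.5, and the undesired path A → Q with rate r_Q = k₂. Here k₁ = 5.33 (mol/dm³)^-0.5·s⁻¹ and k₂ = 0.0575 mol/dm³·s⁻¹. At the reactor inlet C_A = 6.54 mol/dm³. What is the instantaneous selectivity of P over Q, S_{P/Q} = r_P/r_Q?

S_{P/Q} = r_P/r_Q = (k₁·C_A^1.5)/(k₂) = (k₁/k₂)·C_A^1.5.
= (5.33×6.540^1.5) / (0.0575) = 89.14/0.05750 = 1550.
Since the desired path is higher order in A, keeping C_A high (PFR or concentrated feed) favours P.

1550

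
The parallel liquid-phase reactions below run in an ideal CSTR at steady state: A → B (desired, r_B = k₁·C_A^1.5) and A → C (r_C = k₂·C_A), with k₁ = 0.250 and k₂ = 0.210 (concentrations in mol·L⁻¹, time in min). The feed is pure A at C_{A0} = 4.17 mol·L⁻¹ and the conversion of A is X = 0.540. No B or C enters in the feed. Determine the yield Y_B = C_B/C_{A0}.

Exit C_A = C_{A0}(1−X) = 4.17×0.460 = 1.918 mol·L⁻¹.
A CSTR operates uniformly at the exit composition, giving r_B = 0.6642 and r_C = 0.4028 (each k·C_A^n at C_A = 1.918).
Fraction of consumed A going to B: r_B/(r_B+r_C) = 0.6225.
C_B = 0.6225·C_{A0}·X = 0.6225×4.17×0.540 = 1.40 mol·L⁻¹; Y_B = C_B/C_{A0} = 0.336.

0.336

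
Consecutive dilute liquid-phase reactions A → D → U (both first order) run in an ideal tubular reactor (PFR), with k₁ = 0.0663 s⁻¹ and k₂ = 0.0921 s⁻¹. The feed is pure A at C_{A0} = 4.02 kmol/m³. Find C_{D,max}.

1.24 kmol/m³

At the optimum, C_{D,max}/C_{A0} = (k₁/k₂)^[k₂/(k₂−k₁)].
= (0.0663/0.0921)^(0.0921/(0.0921−0.0663)) = (0.7199)^(3.570) = 0.3093.
C_{D,max} = 0.3093×4.02 = 1.24 kmol/m³.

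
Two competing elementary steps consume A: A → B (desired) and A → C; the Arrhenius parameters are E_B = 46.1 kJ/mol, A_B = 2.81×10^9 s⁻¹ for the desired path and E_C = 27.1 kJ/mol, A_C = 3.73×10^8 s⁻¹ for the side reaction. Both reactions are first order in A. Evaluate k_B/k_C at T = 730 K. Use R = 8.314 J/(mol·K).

k_B/k_C = (A_B/A_C)·exp[−(E_B−E_C)/(RT)] = (A_B/A_C)·exp[(E_C−E_B)/(RT)].
(E_C−E_B)/(RT) = (27.1−46.1)×10³/(8.314×730) = -19000/6069 = -3.131.
k_B/k_C = (2.81×10^9/3.73×10^8)·exp(-3.131) = 7.534 × 0.04369 = 0.329.

0.329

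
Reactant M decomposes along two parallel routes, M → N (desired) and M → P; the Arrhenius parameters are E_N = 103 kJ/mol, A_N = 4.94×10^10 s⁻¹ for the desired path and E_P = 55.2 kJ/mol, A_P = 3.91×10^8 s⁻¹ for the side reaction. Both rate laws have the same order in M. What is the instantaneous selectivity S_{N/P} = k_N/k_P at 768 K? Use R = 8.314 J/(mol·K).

0.0709

With equal orders, S_{N/P} = k_N/k_P = (A_N/A_P)·exp[(E_P−E_N)/(RT)].
(E_P−E_N)/(RT) = (55.2−103)×10³/(8.314×768) = -47800/6385 = -7.486.
k_N/k_P = (4.94×10^10/3.91×10^8)·exp(-7.486) = 126.3 × 5.608×10^-4 = 0.0709.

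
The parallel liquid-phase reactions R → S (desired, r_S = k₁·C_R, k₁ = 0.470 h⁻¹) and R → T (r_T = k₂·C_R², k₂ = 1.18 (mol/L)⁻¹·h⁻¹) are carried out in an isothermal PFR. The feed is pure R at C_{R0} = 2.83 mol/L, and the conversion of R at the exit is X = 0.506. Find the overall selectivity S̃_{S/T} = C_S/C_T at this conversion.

0.195

C_R = C_{R0}(1−X) = 1.398 mol/L.
Along a PFR/batch, dC_S/dC_R = −r_S/(r_S+r_T) = −k₁/(k₁+k₂·C_R).
Integrating from C_{R0} to C_R: C_S = (0.470/1.18)·ln[(0.470+1.18·2.83)/(0.470+1.18·1.40)] = 0.3983·ln(3.809/2.120) = 0.2335 mol/L.
C_T = (C_{R0}−C_R)−C_S = 1.198 mol/L; S̃_{S/T} = 0.2335/1.198 = 0.195.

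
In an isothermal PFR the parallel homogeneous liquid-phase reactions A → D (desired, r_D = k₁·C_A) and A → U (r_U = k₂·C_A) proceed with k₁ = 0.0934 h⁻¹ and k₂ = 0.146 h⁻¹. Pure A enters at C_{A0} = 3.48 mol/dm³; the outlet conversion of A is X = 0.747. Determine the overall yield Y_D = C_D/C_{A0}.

C_A = C_{A0}(1−X) = 0.8804 mol/dm³.
Both paths are first order in A, so the instantaneous fraction to D is constant: dC_D/d(−C_A) = k₁/(k₁+k₂) = 0.3901.
C_D = 0.3901·(C_{A0}−C_A) = 0.3901×2.600 = 1.01 mol/dm³.
Y_D = C_D/C_{A0} = 1.014/3.48 = 0.291.

0.291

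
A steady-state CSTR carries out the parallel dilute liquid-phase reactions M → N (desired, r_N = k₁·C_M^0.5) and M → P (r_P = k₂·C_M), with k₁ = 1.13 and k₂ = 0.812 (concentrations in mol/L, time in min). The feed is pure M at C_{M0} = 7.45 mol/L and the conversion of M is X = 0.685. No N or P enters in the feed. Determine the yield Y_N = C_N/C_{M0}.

Exit C_M = C_{M0}(1−X) = 7.45×0.315 = 2.347 mol/L.
In a CSTR the entire volume is at exit conditions, so r_N = 1.13×2.347^0.5 = 1.731 and r_P = 0.812×2.347 = 1.906.
Fraction of consumed M going to N: r_N/(r_N+r_P) = 0.4760.
C_N = 0.4760·C_{M0}·X = 0.4760×7.45×0.685 = 2.43 mol/L; Y_N = C_N/C_{M0} = 0.326.

0.326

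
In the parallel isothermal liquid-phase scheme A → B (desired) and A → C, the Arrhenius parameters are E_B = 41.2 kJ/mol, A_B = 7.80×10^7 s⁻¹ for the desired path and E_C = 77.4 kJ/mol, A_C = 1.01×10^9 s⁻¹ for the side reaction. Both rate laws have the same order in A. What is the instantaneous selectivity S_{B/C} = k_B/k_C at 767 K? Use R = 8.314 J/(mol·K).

22.6

k_B/k_C = (A_B/A_C)·exp[−(E_B−E_C)/(RT)] = (A_B/A_C)·exp[(E_C−E_B)/(RT)].
(E_C−E_B)/(RT) = (77.4−41.2)×10³/(8.314×767) = 36200/6377 = 5.677.
k_B/k_C = (7.80×10^7/1.01×10^9)·exp(5.677) = 0.07723 × 292.0 = 22.6.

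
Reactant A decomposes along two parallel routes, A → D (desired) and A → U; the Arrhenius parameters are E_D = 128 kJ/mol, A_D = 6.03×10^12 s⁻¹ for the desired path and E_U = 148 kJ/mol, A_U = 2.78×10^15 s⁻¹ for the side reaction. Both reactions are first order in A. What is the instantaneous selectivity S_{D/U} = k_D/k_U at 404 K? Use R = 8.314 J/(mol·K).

With equal orders, S_{D/U} = k_D/k_U = (A_D/A_U)·exp[(E_U−E_D)/(RT)].
(E_U−E_D)/(RT) = (148−128)×10³/(8.314×404) = 20000/3359 = 5.954.
k_D/k_U = (6.03×10^12/2.78×10^15)·exp(5.954) = 0.002169 × 385.4 = 0.836.
Since E_D < E_U, lowering the temperature improves selectivity toward D.

0.836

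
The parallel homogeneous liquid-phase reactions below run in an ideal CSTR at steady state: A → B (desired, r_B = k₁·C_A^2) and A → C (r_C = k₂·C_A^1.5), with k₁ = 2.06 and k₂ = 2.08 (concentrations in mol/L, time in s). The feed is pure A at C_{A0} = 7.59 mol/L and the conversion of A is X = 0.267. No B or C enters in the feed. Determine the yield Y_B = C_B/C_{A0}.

Exit C_A = C_{A0}(1−X) = 7.59×0.733 = 5.563 mol/L.
In a CSTR the entire volume is at exit conditions, so r_B = 2.06×5.563^2 = 63.76 and r_C = 2.08×5.563^1.5 = 27.29.
Fraction of consumed A going to B: r_B/(r_B+r_C) = 0.7002.
C_B = 0.7002·C_{A0}·X = 0.7002×7.59×0.267 = 1.42 mol/L; Y_B = C_B/C_{A0} = 0.187.

0.187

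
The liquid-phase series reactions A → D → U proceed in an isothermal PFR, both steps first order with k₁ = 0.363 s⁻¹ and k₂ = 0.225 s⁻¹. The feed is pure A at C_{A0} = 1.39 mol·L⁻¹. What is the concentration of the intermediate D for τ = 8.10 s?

For first-order series with pure A initially, C_D(τ) = k₁C_{A0}/(k₂−k₁)·(e^(−k₁τ) − e^(−k₂τ)).
e^(−k₁τ) = e^(−0.363×8.10) = e^(−2.940) = 0.05285; e^(−k₂τ) = e^(−1.823) = 0.1616.
C_D = 0.363×1.39/(0.225−0.363) × (0.05285−0.1616) = (-3.656)×(-0.1088) = 0.3977 mol·L⁻¹.

0.398 mol·L⁻¹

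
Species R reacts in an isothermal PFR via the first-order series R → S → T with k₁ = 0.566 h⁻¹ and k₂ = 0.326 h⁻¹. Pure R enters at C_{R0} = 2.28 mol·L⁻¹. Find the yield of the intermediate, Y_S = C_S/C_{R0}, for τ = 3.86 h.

The intermediate concentration in a first-order A→B→C sequence is C_S = k₁C_{R0}(e^(−k₁τ) − e^(−k₂τ))/(k₂−k₁).
e^(−k₁τ) = e^(−0.566×3.86) = e^(−2.185) = 0.1125; e^(−k₂τ) = e^(−1.258) = 0.2841.
C_S = 0.566×2.28/(0.326−0.566) × (0.1125−0.2841) = (-5.377)×(-0.1716) = 0.9228 mol·L⁻¹.
Y_S = C_S/C_{R0} = 0.9228/2.28 = 0.405.

0.405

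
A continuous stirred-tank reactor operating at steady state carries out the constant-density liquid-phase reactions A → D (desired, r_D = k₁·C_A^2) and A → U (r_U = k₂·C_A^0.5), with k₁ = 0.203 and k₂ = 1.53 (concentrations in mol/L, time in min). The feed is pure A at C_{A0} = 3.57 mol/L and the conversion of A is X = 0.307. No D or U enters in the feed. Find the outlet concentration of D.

0.373 mol/L

Exit C_A = C_{A0}(1−X) = 3.57×0.693 = 2.474 mol/L.
Rates in a CSTR are evaluated at the outlet concentration: r_D = 0.203×2.474^2 = 1.243, r_U = 1.53×2.474^0.5 = 2.407.
Fraction of consumed A going to D: r_D/(r_D+r_U) = 0.3405.
C_D = 0.3405·C_{A0}·X = 0.3405×3.57×0.307 = 0.373 mol/L.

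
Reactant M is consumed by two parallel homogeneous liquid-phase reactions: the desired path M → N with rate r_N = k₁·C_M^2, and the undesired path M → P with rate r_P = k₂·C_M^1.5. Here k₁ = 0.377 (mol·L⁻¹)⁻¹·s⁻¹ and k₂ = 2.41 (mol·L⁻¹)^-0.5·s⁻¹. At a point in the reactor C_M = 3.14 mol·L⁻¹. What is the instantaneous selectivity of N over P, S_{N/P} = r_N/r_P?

S_{N/P} = r_N/r_P = (k₁·C_M^2)/(k₂·C_M^1.5) = (k₁/k₂)·C_M^0.5.
= (0.377×3.140^2) / (2.41×3.140^1.5) = 3.717/13.41 = 0.277.

0.277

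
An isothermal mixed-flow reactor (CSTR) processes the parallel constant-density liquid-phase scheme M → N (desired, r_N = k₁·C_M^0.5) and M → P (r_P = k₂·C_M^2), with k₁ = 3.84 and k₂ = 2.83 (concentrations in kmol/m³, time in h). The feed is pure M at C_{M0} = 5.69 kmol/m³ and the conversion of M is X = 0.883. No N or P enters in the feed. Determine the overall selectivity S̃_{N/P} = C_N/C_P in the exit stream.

2.50

Exit C_M = C_{M0}(1−X) = 5.69×0.117 = 0.6657 kmol/m³.
In a CSTR the entire volume is at exit conditions, so r_N = 3.84×0.6657^0.5 = 3.133 and r_P = 2.83×0.6657^2 = 1.254.
Overall selectivity = C_N/C_P = r_Nτ/(r_Pτ) = r_N/r_P = 2.50.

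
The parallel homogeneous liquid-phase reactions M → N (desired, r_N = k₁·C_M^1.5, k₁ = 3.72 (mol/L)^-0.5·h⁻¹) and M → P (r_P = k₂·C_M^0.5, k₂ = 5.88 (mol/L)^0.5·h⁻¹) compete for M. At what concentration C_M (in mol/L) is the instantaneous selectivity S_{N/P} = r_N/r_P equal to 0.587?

S_{N/P} = (k₁/k₂)·C_M ⇒ C_M = S·k₂/k₁.
= 0.587×5.88/3.72 = 0.928 mol/L.

0.928 mol/L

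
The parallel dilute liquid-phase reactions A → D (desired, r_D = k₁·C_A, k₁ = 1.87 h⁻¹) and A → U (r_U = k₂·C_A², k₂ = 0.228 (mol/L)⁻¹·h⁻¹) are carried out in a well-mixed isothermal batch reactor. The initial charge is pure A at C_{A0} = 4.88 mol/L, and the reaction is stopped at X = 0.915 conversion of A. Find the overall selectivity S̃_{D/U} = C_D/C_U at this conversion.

3.29

C_A = C_{A0}(1−X) = 0.4148 mol/L.
Along a PFR/batch, dC_D/dC_A = −r_D/(r_D+r_U) = −k₁/(k₁+k₂·C_A).
Integrating from C_{A0} to C_A: C_D = (1.87/0.228)·ln[(1.87+0.228·4.88)/(1.87+0.228·0.415)] = 8.202·ln(2.983/1.965) = 3.425 mol/L.
C_U = (C_{A0}−C_A)−C_D = 1.041 mol/L; S̃_{D/U} = 3.425/1.041 = 3.29.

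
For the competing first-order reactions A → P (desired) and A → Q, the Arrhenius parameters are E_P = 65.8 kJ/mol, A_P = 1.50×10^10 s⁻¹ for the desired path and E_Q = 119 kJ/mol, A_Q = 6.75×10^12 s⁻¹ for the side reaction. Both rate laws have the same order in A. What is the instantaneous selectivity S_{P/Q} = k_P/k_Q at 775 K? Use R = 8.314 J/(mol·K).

k_P/k_Q = (A_P/A_Q)·exp[−(E_P−E_Q)/(RT)] = (A_P/A_Q)·exp[(E_Q−E_P)/(RT)].
(E_Q−E_P)/(RT) = (119−65.8)×10³/(8.314×775) = 53200/6443 = 8.257.
k_P/k_Q = (1.50×10^10/6.75×10^12)·exp(8.257) = 0.002222 × 3853 = 8.56.

8.56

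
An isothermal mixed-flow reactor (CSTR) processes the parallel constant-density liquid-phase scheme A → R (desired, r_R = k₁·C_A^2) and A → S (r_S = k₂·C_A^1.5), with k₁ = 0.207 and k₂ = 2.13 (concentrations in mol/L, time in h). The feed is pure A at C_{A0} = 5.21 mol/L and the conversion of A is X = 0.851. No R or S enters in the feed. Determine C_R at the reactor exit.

0.350 mol/L

Exit C_A = C_{A0}(1−X) = 5.21×0.149 = 0.7763 mol/L.
A CSTR operates uniformly at the exit composition, giving r_R = 0.1247 and r_S = 1.457 (each k·C_A^n at C_A = 0.7763).
Fraction of consumed A going to R: r_R/(r_R+r_S) = 0.07887.
C_R = 0.07887·C_{A0}·X = 0.07887×5.21×0.851 = 0.350 mol/L.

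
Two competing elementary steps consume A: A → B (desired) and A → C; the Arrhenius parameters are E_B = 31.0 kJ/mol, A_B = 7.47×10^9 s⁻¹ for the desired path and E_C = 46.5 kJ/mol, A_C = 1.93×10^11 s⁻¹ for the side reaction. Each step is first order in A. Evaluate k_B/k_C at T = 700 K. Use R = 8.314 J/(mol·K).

Since both paths have the same order in A, the concentration cancels and S_{B/C} = k_B/k_C = (A_B/A_C)·exp[(E_C−E_B)/(RT)].
(E_C−E_B)/(RT) = (46.5−31.0)×10³/(8.314×700) = 15500/5820 = 2.663.
k_B/k_C = (7.47×10^9/1.93×10^11)·exp(2.663) = 0.03870 × 14.34 = 0.555.

0.555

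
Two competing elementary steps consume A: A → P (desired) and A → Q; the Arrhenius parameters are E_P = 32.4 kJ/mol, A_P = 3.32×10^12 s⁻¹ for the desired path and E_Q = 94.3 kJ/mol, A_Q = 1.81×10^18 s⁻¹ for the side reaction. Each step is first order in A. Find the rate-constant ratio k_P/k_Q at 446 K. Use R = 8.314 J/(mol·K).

32.6

Since both paths have the same order in A, the concentration cancels and S_{P/Q} = k_P/k_Q = (A_P/A_Q)·exp[(E_Q−E_P)/(RT)].
(E_Q−E_P)/(RT) = (94.3−32.4)×10³/(8.314×446) = 61900/3708 = 16.69.
k_P/k_Q = (3.32×10^12/1.81×10^18)·exp(16.69) = 1.834×10^-6 × 1.778×10^7 = 32.6.
Since E_P < E_Q, lowering the temperature improves selectivity toward P.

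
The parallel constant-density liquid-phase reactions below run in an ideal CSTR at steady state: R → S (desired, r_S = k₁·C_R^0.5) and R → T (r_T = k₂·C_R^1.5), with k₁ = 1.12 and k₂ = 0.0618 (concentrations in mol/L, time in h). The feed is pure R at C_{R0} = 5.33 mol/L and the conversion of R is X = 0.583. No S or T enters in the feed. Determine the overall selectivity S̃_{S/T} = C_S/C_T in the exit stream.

8.15

Exit C_R = C_{R0}(1−X) = 5.33×0.417 = 2.223 mol/L.
Rates in a CSTR are evaluated at the outlet concentration: r_S = 1.12×2.223^0.5 = 1.670, r_T = 0.0618×2.223^1.5 = 0.2048.
Overall selectivity = C_S/C_T = r_Sτ/(r_Tτ) = r_S/r_T = 8.15.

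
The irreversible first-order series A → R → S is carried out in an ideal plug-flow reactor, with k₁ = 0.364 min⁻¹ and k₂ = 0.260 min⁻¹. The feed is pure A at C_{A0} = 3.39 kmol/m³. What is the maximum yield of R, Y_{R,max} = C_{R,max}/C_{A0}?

0.431

For a first-order series the maximum intermediate yield is C_{R,max}/C_{A0} = (k₁/k₂)^[k₂/(k₂−k₁)].
= (0.364/0.260)^(0.260/(0.260−0.364)) = (1.400)^(-2.500) = 0.4312.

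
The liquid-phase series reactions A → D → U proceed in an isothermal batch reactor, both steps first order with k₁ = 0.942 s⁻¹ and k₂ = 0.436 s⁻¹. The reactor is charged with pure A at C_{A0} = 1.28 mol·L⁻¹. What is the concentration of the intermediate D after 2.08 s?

0.626 mol·L⁻¹

Solving the coupled first-order balances gives C_D(t) = [k₁/(k₂−k₁)]·C_{A0}·(e^(−k₁t) − e^(−k₂t)).
e^(−k₁t) = e^(−0.942×2.08) = e^(−1.959) = 0.1409; e^(−k₂t) = e^(−0.9069) = 0.4038.
C_D = 0.942×1.28/(0.436−0.942) × (0.1409−0.4038) = (-2.383)×(-0.2628) = 0.6263 mol·L⁻¹.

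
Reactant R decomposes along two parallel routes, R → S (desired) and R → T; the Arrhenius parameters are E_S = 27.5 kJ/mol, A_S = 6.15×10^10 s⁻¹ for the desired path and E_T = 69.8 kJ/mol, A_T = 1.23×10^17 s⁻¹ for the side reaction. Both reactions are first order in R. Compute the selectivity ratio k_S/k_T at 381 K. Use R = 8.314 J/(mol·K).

0.315

k_S/k_T = (A_S/A_T)·exp[−(E_S−E_T)/(RT)] = (A_S/A_T)·exp[(E_T−E_S)/(RT)].
(E_T−E_S)/(RT) = (69.8−27.5)×10³/(8.314×381) = 42300/3168 = 13.35.
k_S/k_T = (6.15×10^10/1.23×10^17)·exp(13.35) = 5.000×10^-7 × 6.302×10^5 = 0.315.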